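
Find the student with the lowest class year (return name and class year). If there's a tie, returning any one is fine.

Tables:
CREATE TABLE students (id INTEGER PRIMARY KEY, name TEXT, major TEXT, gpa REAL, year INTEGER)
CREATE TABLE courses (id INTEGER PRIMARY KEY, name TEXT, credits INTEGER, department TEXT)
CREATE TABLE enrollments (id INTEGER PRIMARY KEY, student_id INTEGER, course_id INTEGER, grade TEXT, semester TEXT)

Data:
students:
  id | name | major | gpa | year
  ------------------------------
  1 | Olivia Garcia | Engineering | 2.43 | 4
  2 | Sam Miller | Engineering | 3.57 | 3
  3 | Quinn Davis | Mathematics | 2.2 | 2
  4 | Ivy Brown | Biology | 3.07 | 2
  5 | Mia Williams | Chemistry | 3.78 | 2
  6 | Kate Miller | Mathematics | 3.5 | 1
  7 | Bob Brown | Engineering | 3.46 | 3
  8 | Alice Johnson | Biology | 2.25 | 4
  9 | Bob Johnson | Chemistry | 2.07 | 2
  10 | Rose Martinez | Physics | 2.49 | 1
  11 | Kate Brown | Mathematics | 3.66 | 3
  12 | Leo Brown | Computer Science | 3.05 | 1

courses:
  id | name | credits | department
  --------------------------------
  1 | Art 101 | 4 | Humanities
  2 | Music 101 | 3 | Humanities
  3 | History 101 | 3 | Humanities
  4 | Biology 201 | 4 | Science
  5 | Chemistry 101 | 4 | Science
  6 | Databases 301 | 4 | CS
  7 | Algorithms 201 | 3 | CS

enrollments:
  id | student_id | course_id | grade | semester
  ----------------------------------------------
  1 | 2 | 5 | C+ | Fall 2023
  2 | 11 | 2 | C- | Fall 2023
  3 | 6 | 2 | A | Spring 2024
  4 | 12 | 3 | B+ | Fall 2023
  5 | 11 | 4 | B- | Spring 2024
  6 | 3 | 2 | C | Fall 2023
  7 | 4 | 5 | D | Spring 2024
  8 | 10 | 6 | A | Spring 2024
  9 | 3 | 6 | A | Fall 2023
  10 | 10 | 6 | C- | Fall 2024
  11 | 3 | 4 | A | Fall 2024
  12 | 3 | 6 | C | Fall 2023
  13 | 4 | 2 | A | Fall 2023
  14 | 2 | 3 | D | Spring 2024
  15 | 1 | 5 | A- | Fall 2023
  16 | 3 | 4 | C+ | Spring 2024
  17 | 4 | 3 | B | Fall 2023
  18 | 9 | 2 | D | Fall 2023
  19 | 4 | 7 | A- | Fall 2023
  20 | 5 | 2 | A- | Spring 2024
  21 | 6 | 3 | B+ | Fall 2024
SELECT name, year FROM students ORDER BY year ASC LIMIT 1

Execution result:
name | year
Kate Miller | 1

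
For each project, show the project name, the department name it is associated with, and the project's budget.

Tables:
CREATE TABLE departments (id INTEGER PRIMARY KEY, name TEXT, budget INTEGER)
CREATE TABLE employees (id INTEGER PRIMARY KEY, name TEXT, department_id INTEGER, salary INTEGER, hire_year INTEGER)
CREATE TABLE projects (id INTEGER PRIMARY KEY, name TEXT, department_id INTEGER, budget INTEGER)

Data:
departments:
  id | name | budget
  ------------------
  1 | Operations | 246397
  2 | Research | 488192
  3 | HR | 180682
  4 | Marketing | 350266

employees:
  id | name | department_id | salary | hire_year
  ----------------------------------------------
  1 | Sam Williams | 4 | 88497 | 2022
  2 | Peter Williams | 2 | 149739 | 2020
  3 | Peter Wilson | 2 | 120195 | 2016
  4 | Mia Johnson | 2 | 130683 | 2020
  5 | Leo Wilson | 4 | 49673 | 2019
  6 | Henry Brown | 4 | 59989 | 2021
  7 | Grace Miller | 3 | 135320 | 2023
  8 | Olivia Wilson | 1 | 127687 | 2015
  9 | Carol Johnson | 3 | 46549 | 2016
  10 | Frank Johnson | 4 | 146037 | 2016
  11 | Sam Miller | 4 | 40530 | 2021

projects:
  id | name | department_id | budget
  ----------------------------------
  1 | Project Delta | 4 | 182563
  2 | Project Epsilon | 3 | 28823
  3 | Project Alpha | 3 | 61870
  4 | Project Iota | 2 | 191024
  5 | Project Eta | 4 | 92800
SELECT c.name, p.name AS department, c.budget FROM projects c JOIN departments p ON c.department_id = p.id

Execution result:
name | department | budget
Project Delta | Marketing | 182563
Project Epsilon | HR | 28823
Project Alpha | HR | 61870
Project Iota | Research | 191024
Project Eta | Marketing | 92800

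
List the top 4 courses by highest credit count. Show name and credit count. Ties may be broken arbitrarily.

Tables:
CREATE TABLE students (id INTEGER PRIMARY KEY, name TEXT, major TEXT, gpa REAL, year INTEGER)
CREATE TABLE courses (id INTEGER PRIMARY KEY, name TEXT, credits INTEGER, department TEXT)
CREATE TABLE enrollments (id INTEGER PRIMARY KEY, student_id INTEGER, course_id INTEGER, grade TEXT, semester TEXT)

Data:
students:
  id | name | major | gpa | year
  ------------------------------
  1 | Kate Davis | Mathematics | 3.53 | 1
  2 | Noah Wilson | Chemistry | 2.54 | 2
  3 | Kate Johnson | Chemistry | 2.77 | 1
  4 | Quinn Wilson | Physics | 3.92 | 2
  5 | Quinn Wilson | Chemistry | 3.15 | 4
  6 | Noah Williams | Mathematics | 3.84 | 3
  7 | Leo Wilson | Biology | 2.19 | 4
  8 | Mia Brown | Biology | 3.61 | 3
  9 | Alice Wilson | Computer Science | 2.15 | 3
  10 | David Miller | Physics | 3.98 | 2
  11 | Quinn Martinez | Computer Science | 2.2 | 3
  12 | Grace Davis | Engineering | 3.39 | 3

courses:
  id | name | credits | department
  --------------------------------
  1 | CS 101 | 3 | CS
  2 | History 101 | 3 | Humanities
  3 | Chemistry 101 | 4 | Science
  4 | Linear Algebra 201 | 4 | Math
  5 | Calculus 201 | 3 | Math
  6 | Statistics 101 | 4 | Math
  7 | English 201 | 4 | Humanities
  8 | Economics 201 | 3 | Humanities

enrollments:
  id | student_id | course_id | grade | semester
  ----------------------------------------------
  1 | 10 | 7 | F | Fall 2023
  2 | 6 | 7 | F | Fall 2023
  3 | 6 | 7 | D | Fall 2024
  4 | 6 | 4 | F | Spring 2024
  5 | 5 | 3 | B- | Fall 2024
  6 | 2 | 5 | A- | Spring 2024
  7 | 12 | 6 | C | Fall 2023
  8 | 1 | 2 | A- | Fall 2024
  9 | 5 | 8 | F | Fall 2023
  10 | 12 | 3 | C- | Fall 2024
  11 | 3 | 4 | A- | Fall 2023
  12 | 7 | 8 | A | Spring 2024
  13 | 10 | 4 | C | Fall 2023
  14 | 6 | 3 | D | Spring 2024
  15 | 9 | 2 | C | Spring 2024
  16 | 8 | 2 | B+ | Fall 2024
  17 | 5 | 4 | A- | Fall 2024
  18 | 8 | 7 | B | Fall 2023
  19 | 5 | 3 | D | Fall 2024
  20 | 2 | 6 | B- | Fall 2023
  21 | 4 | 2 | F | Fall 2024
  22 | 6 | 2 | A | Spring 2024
SELECT name, credits FROM courses ORDER BY credits DESC LIMIT 4

Execution result:
name | credits
Chemistry 101 | 4
Linear Algebra 201 | 4
Statistics 101 | 4
English 201 | 4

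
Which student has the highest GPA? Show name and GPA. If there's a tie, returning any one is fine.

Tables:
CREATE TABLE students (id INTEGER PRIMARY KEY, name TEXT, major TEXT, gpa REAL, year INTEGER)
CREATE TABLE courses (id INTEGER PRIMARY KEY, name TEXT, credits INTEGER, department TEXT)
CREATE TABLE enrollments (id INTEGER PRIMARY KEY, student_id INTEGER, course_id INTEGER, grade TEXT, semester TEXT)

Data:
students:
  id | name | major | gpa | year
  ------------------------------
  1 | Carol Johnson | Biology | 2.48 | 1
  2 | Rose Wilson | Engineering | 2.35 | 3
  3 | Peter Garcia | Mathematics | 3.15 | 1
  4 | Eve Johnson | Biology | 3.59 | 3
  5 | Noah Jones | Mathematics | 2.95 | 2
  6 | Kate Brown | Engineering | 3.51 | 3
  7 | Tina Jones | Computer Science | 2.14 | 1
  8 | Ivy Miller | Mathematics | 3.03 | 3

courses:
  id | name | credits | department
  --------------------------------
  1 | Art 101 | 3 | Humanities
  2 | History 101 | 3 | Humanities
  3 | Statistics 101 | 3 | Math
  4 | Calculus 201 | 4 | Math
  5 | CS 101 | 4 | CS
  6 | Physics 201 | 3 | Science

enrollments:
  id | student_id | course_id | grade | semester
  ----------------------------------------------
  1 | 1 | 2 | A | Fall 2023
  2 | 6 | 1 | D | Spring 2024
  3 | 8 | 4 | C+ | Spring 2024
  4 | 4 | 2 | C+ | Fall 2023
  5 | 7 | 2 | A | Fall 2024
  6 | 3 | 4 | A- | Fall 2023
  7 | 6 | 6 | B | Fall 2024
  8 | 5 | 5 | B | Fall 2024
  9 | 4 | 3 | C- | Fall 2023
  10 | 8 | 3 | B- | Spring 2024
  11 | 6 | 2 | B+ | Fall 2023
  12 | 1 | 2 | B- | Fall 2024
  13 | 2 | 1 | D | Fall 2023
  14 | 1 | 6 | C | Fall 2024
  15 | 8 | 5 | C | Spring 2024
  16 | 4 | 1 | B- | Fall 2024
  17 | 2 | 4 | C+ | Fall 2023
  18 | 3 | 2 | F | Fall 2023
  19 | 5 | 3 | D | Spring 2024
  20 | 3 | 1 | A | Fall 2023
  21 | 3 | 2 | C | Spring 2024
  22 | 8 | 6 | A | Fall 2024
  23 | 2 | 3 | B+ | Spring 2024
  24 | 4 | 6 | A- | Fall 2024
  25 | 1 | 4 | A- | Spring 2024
SELECT name, gpa FROM students ORDER BY gpa DESC LIMIT 1

Execution result:
name | gpa
Eve Johnson | 3.59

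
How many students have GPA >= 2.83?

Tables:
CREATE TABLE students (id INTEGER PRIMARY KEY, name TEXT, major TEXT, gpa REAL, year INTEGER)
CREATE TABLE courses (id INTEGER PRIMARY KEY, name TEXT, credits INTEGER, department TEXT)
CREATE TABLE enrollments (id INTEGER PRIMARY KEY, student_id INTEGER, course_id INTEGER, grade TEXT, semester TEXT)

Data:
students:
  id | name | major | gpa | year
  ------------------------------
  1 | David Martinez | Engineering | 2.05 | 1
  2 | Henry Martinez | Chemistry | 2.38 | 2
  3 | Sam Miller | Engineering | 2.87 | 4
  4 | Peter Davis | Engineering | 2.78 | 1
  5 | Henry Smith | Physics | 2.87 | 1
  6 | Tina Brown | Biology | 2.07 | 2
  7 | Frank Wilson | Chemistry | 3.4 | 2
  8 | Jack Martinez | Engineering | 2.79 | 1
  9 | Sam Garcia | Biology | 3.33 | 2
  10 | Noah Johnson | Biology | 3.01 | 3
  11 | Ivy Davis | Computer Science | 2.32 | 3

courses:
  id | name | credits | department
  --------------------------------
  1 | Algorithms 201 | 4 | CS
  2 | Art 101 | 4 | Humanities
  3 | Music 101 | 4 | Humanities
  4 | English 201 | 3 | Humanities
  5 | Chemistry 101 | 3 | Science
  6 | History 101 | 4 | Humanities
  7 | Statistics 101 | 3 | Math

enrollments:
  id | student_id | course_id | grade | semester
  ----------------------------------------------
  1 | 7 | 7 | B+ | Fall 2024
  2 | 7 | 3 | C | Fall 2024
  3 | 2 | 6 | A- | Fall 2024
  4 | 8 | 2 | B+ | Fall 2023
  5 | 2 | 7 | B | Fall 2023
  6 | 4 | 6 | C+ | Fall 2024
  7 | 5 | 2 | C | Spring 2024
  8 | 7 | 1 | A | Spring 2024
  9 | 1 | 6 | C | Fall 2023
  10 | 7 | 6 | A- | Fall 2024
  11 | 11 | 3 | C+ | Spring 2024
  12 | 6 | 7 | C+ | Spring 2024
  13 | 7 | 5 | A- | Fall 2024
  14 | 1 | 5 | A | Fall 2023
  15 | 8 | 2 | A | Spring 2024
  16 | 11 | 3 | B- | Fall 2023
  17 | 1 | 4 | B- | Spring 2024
SELECT COUNT(*) FROM students WHERE gpa >= 2.83

Execution result:
5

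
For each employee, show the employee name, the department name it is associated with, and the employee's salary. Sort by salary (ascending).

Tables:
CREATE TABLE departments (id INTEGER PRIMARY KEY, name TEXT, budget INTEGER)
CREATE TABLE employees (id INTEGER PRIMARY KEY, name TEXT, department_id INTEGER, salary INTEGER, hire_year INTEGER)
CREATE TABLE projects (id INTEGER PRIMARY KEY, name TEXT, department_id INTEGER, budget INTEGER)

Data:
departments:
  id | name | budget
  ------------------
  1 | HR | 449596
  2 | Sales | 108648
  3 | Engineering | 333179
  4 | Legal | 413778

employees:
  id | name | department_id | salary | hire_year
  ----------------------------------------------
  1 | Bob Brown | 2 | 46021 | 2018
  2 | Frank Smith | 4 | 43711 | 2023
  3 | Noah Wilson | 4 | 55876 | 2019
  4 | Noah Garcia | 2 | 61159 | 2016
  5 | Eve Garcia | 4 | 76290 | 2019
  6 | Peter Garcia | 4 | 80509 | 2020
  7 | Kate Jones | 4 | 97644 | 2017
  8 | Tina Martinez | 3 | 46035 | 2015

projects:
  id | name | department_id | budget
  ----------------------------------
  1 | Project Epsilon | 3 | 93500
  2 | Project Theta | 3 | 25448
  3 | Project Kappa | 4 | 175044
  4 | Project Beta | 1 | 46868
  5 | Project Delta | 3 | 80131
SELECT c.name, p.name AS department, c.salary FROM employees c JOIN departments p ON c.department_id = p.id ORDER BY c.salary ASC

Execution result:
name | department | salary
Frank Smith | Legal | 43711
Bob Brown | Sales | 46021
Tina Martinez | Engineering | 46035
Noah Wilson | Legal | 55876
Noah Garcia | Sales | 61159
Eve Garcia | Legal | 76290
Peter Garcia | Legal | 80509
Kate Jones | Legal | 97644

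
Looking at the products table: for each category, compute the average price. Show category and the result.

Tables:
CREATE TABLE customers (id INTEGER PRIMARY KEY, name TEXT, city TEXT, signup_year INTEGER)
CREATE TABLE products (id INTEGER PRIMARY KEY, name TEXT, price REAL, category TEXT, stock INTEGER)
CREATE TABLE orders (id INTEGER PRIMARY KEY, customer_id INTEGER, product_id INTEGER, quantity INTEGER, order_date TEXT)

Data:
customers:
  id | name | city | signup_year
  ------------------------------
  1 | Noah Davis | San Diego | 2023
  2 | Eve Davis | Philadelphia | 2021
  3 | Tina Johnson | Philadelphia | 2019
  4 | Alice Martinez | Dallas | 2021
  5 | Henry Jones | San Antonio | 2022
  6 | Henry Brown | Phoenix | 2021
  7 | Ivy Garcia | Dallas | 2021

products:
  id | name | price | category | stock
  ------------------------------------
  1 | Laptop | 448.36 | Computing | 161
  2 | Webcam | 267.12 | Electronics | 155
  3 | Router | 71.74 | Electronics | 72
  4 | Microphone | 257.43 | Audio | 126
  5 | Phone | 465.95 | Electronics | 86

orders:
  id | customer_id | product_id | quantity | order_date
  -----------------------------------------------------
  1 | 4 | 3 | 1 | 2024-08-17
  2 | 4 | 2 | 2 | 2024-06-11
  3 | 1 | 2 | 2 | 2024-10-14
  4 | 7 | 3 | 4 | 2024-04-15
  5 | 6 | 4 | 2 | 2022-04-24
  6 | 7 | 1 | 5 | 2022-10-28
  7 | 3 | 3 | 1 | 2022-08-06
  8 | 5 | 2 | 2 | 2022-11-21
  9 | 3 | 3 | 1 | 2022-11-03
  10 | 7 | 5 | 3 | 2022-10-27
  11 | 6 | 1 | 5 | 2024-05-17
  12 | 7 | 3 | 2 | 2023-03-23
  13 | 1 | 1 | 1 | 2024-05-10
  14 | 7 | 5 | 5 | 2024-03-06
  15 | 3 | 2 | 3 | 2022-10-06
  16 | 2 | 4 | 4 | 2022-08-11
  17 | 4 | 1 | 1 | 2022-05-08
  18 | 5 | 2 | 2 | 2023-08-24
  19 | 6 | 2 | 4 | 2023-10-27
SELECT category, AVG(price) AS avg_price FROM products GROUP BY category

Execution result:
category | avg_price
Audio | 257.43
Computing | 448.36
Electronics | 268.27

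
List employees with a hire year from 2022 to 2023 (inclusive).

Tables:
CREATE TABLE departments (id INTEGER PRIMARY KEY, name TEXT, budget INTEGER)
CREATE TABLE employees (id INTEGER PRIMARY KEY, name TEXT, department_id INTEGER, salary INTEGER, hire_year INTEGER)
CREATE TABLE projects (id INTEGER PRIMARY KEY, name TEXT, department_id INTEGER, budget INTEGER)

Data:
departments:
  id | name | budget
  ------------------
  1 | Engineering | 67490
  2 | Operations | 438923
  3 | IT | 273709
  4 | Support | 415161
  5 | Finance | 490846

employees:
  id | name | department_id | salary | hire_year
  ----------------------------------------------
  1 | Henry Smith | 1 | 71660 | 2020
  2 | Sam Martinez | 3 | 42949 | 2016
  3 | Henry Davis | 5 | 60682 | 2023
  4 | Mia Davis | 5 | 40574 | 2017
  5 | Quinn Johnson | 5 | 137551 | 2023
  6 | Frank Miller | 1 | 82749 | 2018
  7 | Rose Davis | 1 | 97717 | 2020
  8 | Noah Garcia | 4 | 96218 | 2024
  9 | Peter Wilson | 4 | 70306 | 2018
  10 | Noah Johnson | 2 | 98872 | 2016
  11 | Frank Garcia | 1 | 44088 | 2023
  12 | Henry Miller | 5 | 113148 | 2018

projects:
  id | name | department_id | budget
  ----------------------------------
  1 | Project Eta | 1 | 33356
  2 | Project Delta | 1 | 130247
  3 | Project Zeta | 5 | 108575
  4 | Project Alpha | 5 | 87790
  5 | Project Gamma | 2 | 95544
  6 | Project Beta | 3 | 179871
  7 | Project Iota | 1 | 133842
SELECT name, hire_year FROM employees WHERE hire_year BETWEEN 2022 AND 2023

Execution result:
name | hire_year
Henry Davis | 2023
Quinn Johnson | 2023
Frank Garcia | 2023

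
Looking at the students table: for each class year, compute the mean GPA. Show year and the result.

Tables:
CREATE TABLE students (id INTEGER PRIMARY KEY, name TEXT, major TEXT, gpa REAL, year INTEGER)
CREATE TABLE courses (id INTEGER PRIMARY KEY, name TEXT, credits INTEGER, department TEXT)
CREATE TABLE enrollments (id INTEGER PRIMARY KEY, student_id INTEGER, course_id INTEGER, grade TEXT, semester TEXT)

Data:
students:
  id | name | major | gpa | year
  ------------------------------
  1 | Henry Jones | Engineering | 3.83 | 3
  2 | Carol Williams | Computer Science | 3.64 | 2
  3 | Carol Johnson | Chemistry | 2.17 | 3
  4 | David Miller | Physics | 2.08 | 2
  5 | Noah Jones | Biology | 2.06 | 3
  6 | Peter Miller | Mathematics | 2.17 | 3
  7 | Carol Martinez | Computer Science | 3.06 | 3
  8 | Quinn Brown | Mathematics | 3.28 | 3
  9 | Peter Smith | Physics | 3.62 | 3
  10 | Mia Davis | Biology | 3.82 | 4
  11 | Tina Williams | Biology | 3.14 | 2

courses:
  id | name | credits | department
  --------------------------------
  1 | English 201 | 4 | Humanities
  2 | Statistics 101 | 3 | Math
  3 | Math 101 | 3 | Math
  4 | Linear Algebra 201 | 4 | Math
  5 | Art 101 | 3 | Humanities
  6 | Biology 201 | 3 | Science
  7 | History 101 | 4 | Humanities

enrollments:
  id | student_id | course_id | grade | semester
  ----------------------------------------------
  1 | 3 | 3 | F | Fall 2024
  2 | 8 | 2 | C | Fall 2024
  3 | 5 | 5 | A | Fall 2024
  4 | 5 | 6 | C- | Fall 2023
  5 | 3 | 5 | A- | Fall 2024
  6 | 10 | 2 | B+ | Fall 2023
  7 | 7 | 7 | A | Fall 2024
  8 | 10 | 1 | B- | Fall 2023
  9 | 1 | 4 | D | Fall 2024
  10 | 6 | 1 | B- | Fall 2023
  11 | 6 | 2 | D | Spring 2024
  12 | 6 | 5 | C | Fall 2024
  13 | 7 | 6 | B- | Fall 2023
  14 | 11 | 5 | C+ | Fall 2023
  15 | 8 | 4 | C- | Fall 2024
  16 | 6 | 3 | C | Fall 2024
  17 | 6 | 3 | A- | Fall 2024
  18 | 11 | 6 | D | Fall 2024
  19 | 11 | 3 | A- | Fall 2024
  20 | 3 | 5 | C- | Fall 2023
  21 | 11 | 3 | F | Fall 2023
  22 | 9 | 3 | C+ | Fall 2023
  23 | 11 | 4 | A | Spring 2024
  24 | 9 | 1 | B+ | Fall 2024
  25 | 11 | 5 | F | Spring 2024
SELECT year, AVG(gpa) AS avg_gpa FROM students GROUP BY year

Execution result:
year | avg_gpa
2 | 2.95
3 | 2.88
4 | 3.82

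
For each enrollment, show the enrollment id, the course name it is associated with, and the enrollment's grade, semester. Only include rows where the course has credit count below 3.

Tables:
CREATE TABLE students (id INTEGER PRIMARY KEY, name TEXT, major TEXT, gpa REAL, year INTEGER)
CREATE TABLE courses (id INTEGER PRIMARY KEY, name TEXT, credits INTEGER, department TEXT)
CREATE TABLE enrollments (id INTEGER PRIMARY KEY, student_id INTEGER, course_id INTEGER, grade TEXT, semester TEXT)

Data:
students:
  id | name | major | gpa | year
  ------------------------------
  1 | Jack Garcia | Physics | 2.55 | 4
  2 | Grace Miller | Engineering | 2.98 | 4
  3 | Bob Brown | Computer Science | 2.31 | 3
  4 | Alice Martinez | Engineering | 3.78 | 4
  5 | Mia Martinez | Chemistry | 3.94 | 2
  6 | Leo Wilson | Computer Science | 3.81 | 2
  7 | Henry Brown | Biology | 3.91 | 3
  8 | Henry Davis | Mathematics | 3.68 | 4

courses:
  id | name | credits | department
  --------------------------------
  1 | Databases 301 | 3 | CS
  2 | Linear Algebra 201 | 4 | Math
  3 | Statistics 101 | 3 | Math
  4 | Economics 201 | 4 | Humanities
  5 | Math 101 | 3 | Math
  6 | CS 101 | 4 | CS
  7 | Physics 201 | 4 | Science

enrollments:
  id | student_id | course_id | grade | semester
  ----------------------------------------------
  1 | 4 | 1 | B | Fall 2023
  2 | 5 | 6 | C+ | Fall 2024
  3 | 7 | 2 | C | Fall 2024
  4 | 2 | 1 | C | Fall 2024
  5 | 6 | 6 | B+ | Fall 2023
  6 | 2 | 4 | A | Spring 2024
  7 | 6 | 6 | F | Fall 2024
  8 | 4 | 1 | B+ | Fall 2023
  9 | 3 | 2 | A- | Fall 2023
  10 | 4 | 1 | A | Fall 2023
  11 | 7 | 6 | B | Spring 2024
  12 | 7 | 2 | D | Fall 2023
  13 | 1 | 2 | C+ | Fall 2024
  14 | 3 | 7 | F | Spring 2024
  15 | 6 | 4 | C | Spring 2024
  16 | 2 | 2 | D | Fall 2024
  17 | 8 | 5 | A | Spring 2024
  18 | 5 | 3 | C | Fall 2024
SELECT c.id, p.name AS course, c.grade, c.semester FROM enrollments c JOIN courses p ON c.course_id = p.id WHERE p.credits < 3

Execution result:
(no rows)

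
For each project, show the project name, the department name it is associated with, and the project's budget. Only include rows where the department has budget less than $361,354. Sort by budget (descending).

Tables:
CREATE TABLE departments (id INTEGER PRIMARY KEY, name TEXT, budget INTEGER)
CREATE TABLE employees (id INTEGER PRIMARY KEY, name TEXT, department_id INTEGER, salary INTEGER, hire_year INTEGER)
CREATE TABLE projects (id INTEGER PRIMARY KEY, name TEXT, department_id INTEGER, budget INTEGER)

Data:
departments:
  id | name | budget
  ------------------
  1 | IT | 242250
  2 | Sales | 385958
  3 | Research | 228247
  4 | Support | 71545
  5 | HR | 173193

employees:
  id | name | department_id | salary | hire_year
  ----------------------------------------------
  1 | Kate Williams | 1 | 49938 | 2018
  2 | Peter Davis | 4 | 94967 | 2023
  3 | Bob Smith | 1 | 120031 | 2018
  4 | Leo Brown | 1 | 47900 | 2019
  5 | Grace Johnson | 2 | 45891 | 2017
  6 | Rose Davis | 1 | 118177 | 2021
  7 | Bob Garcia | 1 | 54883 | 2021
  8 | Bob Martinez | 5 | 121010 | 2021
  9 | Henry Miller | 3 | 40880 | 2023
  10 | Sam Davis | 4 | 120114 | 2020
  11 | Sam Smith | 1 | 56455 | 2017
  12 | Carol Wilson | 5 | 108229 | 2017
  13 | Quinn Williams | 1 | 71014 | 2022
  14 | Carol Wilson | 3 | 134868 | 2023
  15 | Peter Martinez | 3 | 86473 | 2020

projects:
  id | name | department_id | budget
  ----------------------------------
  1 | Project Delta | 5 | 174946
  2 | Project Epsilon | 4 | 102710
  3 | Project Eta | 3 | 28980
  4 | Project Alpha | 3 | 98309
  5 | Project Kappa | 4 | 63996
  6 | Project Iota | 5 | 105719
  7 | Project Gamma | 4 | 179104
SELECT c.name, p.name AS department, c.budget FROM projects c JOIN departments p ON c.department_id = p.id WHERE p.budget < 361354 ORDER BY c.budget DESC

Execution result:
name | department | budget
Project Gamma | Support | 179104
Project Delta | HR | 174946
Project Iota | HR | 105719
Project Epsilon | Support | 102710
Project Alpha | Research | 98309
Project Kappa | Support | 63996
Project Eta | Research | 28980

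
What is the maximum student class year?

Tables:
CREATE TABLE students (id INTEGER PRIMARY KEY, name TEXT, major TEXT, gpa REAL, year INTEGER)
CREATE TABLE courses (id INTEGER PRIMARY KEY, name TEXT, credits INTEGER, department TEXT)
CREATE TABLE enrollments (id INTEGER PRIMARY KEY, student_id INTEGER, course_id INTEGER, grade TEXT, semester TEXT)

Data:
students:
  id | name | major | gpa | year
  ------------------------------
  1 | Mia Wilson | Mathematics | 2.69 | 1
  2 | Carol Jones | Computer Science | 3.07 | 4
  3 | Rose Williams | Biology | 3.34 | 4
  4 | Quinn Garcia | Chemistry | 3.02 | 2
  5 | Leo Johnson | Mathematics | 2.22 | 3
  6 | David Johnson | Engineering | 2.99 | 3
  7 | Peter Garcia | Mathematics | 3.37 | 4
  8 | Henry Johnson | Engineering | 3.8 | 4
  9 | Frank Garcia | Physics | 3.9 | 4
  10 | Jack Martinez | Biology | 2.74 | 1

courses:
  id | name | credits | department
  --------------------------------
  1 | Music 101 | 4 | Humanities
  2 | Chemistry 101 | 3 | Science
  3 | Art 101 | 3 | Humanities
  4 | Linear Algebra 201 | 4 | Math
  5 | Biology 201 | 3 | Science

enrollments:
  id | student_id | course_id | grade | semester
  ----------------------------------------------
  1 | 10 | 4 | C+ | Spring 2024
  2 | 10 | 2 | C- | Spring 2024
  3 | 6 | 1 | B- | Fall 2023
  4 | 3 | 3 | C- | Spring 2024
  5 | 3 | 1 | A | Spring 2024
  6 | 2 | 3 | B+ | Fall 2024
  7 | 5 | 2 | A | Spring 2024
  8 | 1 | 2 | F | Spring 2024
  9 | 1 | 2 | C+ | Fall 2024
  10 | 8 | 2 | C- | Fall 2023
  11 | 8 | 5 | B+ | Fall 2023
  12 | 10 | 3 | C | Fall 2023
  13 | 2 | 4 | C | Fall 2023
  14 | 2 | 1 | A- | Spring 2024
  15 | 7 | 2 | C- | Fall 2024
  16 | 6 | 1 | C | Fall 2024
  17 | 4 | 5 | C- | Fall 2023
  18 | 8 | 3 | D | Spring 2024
SELECT MAX(year) FROM students

Execution result:
4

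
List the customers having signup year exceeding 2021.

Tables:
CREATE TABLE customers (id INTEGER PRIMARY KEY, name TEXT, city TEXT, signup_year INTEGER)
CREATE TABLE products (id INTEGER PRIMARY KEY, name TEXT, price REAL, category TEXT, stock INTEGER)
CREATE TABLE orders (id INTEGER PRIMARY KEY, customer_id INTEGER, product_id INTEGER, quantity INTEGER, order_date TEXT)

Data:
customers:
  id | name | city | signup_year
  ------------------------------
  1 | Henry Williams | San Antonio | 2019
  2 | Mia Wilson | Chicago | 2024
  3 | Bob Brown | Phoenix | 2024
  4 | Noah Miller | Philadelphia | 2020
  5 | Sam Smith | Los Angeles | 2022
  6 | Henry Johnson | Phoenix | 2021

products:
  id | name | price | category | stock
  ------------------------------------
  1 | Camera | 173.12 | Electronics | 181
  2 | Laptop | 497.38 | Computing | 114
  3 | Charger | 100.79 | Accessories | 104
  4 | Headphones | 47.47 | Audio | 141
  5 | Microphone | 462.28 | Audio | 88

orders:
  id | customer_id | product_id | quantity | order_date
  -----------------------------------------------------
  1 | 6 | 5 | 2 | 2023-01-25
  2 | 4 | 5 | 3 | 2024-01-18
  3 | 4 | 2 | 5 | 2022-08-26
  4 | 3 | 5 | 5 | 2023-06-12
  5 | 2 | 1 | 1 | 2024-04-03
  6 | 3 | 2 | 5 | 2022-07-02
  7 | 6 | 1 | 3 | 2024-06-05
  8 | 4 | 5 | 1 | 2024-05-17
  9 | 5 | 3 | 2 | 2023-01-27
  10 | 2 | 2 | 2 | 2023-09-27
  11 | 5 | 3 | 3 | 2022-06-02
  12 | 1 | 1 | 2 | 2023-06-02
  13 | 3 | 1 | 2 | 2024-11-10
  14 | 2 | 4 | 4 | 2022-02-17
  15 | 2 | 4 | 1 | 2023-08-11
SELECT name, signup_year FROM customers WHERE signup_year > 2021

Execution result:
name | signup_year
Mia Wilson | 2024
Bob Brown | 2024
Sam Smith | 2022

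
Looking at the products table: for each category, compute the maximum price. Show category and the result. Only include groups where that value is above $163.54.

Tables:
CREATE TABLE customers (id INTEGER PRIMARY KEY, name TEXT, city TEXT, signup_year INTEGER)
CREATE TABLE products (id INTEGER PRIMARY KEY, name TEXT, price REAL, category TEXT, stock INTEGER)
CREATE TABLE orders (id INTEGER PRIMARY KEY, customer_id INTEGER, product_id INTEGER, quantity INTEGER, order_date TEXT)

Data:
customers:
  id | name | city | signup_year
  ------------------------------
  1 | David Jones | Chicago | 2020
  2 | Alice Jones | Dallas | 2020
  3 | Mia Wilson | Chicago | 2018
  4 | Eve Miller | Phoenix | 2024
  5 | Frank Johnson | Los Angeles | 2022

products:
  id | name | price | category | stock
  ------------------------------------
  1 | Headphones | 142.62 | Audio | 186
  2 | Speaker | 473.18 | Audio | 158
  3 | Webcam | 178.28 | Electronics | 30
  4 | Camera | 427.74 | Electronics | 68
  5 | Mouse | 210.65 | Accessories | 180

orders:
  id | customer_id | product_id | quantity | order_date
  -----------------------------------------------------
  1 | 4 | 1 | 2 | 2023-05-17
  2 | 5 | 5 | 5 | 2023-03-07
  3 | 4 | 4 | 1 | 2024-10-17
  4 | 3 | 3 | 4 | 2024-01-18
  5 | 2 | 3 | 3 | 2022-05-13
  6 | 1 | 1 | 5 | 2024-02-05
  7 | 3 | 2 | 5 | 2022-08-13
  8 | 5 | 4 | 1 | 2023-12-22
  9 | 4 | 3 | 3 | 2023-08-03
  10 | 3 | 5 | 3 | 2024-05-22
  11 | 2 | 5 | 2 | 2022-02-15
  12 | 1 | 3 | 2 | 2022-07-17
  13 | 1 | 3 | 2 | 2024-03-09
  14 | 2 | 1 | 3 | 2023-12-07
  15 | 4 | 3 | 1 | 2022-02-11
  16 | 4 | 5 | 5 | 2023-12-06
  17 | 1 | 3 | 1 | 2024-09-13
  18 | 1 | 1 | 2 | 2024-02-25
SELECT category, MAX(price) AS max_price FROM products GROUP BY category HAVING MAX(price) > 163.54

Execution result:
category | max_price
Accessories | 210.65
Audio | 473.18
Electronics | 427.74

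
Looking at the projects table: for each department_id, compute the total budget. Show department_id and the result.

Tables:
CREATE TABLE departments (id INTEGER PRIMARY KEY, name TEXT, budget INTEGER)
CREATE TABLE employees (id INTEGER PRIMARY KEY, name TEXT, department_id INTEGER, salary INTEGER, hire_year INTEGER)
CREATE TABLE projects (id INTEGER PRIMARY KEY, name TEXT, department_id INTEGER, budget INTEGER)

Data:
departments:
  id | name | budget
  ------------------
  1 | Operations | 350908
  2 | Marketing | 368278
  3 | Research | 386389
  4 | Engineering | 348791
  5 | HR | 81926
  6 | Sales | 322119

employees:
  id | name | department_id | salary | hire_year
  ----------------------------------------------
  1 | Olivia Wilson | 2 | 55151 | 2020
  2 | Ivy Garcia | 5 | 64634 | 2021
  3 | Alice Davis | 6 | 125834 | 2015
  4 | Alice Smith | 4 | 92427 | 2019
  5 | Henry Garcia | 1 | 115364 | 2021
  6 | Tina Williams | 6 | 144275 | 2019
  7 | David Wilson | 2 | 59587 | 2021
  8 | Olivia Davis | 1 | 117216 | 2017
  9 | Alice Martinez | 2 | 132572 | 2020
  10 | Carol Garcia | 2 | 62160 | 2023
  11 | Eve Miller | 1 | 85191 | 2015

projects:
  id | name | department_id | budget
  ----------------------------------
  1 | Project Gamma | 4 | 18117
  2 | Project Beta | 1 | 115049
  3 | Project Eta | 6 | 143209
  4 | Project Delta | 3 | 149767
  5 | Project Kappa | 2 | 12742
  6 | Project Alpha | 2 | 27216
SELECT department_id, SUM(budget) AS sum_budget FROM projects GROUP BY department_id

Execution result:
department_id | sum_budget
1 | 115049
2 | 39958
3 | 149767
4 | 18117
6 | 143209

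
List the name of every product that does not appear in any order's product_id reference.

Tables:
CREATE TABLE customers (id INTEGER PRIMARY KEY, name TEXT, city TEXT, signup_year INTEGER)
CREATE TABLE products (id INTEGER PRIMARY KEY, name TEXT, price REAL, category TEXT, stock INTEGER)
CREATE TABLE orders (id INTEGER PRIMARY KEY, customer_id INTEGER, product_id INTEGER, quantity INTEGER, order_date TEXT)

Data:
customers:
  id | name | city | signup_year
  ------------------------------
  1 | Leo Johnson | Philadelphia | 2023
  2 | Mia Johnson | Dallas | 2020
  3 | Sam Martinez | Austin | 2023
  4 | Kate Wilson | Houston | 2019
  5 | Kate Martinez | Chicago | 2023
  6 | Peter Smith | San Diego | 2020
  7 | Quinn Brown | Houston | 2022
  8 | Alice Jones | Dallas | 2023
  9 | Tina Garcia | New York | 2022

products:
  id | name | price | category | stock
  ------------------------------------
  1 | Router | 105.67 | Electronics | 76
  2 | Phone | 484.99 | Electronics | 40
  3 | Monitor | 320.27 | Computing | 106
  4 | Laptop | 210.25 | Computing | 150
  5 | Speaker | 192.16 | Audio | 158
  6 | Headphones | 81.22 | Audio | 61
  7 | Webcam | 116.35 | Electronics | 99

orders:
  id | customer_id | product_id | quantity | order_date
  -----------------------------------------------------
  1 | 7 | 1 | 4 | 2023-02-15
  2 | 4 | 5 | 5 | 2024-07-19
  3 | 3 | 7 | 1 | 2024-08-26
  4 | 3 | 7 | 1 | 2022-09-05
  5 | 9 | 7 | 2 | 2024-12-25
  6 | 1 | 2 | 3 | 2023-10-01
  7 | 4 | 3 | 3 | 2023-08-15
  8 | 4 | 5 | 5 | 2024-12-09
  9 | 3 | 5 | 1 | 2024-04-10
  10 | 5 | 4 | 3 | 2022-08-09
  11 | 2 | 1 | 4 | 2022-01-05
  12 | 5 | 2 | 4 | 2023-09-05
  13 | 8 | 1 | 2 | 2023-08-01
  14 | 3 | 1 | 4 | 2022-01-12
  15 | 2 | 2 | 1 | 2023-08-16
SELECT p.name FROM products p LEFT JOIN orders c ON c.product_id = p.id WHERE c.id IS NULL

Execution result:
Headphones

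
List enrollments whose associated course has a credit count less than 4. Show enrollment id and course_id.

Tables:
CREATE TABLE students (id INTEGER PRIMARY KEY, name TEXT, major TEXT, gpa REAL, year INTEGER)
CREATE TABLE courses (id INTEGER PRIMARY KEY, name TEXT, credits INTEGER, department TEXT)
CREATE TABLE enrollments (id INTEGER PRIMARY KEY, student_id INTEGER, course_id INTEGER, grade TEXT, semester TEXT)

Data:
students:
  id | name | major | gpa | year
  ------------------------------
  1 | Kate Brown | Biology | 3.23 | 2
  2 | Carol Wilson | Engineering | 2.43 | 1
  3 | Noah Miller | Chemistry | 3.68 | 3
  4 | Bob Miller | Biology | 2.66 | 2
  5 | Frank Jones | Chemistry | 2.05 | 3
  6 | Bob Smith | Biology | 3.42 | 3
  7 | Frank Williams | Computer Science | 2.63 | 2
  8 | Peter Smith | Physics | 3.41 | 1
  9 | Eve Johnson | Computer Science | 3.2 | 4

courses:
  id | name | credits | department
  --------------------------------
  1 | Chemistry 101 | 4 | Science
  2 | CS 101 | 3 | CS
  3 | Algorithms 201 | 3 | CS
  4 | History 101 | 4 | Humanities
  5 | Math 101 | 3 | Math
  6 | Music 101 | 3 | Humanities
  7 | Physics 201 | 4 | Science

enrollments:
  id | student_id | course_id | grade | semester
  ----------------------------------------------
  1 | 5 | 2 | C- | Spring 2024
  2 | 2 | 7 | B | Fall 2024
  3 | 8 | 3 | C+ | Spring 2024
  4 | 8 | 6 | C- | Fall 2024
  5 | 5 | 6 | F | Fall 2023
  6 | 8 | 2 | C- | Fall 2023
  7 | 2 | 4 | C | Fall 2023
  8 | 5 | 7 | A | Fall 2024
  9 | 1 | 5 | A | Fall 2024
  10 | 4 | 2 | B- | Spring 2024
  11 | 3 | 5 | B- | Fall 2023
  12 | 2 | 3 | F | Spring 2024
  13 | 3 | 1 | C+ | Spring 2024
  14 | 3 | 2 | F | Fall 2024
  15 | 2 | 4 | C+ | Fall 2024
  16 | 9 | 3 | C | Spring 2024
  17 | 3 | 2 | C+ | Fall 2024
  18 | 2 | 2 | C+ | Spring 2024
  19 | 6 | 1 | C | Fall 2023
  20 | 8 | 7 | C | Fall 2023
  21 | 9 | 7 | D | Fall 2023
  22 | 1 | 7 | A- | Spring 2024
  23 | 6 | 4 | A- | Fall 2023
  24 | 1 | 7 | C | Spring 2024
SELECT id, course_id FROM enrollments WHERE course_id IN (SELECT id FROM courses WHERE credits < 4)

Execution result:
id | course_id
1 | 2
3 | 3
4 | 6
5 | 6
6 | 2
9 | 5
10 | 2
11 | 5
12 | 3
14 | 2
16 | 3
17 | 2
18 | 2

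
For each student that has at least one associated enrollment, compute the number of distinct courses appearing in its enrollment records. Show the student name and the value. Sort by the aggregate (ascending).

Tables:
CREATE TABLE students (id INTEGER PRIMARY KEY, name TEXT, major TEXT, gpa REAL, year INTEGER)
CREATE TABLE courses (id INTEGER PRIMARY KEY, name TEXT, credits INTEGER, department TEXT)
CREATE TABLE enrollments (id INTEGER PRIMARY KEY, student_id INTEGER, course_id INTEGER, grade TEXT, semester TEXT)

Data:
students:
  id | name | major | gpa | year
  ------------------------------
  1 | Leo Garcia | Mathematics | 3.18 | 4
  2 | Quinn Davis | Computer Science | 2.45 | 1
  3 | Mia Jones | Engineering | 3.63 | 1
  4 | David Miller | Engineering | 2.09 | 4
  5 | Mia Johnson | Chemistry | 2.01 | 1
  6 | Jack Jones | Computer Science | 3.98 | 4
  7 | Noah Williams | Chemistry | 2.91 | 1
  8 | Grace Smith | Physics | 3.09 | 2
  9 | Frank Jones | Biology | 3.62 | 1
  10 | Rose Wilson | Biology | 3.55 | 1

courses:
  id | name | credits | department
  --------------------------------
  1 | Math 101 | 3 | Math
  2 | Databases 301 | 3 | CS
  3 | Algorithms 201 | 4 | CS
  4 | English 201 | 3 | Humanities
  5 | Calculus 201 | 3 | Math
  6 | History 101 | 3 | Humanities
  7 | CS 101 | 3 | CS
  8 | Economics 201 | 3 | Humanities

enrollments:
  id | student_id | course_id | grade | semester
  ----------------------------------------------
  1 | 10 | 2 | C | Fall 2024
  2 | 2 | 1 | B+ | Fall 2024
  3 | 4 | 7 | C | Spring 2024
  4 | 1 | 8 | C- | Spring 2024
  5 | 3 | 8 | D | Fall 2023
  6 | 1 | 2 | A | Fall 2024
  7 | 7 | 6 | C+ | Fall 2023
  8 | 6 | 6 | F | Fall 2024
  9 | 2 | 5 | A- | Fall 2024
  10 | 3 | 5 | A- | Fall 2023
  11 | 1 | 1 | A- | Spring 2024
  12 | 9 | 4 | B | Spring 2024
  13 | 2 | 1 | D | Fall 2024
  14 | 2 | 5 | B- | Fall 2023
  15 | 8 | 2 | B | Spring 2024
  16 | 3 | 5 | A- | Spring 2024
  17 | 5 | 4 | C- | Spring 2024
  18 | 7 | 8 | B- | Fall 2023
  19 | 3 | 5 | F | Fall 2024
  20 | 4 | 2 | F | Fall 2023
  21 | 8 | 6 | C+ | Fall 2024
SELECT p.name, COUNT(DISTINCT c.course_id) AS distinct_course_count FROM enrollments c JOIN students p ON c.student_id = p.id GROUP BY p.id, p.name ORDER BY distinct_course_count ASC

Execution result:
name | distinct_course_count
Mia Johnson | 1
Jack Jones | 1
Frank Jones | 1
Rose Wilson | 1
Quinn Davis | 2
Mia Jones | 2
David Miller | 2
Noah Williams | 2
Grace Smith | 2
Leo Garcia | 3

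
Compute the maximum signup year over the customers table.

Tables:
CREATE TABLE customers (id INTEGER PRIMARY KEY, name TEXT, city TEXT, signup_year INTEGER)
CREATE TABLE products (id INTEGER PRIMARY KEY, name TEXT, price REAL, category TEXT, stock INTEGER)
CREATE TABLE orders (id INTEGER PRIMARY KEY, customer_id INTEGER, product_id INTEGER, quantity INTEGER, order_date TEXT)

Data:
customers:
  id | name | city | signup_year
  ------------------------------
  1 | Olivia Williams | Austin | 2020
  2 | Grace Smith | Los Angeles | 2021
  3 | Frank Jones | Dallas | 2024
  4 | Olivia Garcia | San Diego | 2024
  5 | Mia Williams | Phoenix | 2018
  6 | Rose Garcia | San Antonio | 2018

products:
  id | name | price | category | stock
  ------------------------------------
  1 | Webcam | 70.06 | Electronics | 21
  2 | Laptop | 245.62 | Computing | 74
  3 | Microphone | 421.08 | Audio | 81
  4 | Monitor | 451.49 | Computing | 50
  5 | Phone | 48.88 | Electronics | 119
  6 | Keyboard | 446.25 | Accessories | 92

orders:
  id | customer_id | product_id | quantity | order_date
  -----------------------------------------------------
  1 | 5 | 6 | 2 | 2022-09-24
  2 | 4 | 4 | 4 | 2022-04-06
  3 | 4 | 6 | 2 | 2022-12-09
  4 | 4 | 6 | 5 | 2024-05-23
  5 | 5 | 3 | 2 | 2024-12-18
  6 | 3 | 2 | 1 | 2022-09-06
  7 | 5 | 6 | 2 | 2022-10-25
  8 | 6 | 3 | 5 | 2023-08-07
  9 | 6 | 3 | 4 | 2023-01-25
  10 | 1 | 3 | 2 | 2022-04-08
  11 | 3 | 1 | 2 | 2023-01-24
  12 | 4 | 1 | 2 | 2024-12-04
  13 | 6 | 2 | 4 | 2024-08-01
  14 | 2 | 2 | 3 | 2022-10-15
SELECT MAX(signup_year) FROM customers

Execution result:
2024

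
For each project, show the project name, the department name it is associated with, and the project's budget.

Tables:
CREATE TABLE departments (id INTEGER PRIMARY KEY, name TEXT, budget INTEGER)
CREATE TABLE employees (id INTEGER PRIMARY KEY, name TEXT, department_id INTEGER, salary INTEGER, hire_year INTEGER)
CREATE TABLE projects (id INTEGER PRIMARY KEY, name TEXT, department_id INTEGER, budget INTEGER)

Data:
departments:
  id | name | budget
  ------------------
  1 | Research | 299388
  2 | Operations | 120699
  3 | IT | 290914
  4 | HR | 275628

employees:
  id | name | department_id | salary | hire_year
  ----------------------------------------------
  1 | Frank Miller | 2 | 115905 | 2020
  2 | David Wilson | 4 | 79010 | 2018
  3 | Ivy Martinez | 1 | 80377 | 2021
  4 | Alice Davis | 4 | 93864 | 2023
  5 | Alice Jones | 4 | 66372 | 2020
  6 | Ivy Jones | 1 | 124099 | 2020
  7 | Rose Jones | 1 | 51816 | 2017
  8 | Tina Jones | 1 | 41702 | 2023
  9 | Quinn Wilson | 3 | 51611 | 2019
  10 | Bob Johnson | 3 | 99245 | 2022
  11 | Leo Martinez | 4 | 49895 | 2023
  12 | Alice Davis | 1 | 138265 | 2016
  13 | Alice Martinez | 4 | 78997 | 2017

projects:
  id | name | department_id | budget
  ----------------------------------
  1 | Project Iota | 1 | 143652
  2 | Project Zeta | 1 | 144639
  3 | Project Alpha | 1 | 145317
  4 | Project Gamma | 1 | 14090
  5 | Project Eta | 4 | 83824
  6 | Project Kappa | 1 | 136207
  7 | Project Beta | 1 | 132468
SELECT c.name, p.name AS department, c.budget FROM projects c JOIN departments p ON c.department_id = p.id

Execution result:
name | department | budget
Project Iota | Research | 143652
Project Zeta | Research | 144639
Project Alpha | Research | 145317
Project Gamma | Research | 14090
Project Eta | HR | 83824
Project Kappa | Research | 136207
Project Beta | Research | 132468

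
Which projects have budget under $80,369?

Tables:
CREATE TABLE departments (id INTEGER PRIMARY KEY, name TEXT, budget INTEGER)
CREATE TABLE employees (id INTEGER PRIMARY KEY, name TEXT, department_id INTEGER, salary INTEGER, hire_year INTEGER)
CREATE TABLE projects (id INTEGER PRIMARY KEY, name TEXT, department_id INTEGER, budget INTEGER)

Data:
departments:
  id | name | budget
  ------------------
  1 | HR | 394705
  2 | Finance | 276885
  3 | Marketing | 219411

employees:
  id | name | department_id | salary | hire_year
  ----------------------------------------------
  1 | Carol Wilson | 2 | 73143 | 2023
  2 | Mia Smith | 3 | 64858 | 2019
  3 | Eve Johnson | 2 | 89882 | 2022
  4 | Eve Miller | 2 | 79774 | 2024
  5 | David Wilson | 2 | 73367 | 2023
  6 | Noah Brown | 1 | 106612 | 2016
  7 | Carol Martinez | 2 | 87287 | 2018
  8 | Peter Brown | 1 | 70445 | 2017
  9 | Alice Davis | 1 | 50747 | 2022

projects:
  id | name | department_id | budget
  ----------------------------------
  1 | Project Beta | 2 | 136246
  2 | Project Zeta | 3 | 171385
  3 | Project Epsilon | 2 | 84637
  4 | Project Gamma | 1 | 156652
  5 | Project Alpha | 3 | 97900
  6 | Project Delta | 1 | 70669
SELECT name, budget FROM projects WHERE budget < 80369

Execution result:
name | budget
Project Delta | 70669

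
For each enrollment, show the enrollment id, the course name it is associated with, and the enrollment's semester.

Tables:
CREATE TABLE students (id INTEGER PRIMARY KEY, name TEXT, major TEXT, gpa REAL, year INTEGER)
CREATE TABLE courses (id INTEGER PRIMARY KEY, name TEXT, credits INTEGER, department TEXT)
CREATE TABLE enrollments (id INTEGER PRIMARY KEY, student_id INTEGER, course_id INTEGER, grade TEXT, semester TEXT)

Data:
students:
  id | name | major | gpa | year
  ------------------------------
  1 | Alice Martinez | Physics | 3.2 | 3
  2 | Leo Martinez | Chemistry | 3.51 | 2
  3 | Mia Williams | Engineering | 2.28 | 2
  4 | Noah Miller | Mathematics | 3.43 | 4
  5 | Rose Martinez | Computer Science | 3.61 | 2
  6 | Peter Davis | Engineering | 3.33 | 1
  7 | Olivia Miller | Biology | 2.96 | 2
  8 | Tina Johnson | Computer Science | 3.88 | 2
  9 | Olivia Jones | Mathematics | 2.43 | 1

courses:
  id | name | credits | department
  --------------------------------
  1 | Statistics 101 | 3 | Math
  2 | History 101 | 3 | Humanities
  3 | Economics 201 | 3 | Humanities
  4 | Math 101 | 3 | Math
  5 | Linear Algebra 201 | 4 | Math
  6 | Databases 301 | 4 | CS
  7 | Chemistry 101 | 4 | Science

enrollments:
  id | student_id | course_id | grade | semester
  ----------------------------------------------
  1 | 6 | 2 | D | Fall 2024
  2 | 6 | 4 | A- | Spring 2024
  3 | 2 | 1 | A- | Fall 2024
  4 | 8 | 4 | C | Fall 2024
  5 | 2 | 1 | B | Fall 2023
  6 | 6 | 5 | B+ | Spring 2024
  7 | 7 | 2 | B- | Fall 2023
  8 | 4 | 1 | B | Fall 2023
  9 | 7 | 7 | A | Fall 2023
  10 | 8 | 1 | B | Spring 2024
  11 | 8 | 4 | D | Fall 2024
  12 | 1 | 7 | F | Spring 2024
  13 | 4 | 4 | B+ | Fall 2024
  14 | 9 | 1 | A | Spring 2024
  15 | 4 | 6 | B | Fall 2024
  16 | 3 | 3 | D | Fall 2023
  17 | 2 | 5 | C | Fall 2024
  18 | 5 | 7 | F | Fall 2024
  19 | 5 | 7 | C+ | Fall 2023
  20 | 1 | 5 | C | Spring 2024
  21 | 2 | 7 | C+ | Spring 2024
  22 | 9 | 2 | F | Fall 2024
SELECT c.id, p.name AS course, c.semester FROM enrollments c JOIN courses p ON c.course_id = p.id

Execution result:
id | course | semester
1 | History 101 | Fall 2024
2 | Math 101 | Spring 2024
3 | Statistics 101 | Fall 2024
4 | Math 101 | Fall 2024
5 | Statistics 101 | Fall 2023
6 | Linear Algebra 201 | Spring 2024
7 | History 101 | Fall 2023
8 | Statistics 101 | Fall 2023
9 | Chemistry 101 | Fall 2023
10 | Statistics 101 | Spring 2024
11 | Math 101 | Fall 2024
12 | Chemistry 101 | Spring 2024
13 | Math 101 | Fall 2024
14 | Statistics 101 | Spring 2024
15 | Databases 301 | Fall 2024
16 | Economics 201 | Fall 2023
17 | Linear Algebra 201 | Fall 2024
18 | Chemistry 101 | Fall 2024
19 | Chemistry 101 | Fall 2023
20 | Linear Algebra 201 | Spring 2024
21 | Chemistry 101 | Spring 2024
22 | History 101 | Fall 2024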